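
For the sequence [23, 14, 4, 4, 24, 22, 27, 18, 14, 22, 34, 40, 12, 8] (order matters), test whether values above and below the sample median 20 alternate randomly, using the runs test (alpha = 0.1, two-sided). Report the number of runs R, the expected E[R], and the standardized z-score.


Step 1: Compute median = 20; label A = above, B = below.
Labels in order: ABBBAAABBAAABB  (n_A = 7, n_B = 7)
Step 2: Count runs R = 6.
Step 3: Under H0 (random ordering), E[R] = 2*n_A*n_B/(n_A+n_B) + 1 = 2*7*7/14 + 1 = 8.0000.
        Var[R] = 2*n_A*n_B*(2*n_A*n_B - n_A - n_B) / ((n_A+n_B)^2 * (n_A+n_B-1)) = 8232/2548 = 3.2308.
        SD[R] = 1.7974.
Step 4: Continuity-corrected z = (R + 0.5 - E[R]) / SD[R] = (6 + 0.5 - 8.0000) / 1.7974 = -0.8345.
Step 5: Two-sided p-value via normal approximation = 2*(1 - Phi(|z|)) = 0.403986.
Step 6: alpha = 0.1. fail to reject H0.

R = 6, z = -0.8345, p = 0.403986, fail to reject H0.


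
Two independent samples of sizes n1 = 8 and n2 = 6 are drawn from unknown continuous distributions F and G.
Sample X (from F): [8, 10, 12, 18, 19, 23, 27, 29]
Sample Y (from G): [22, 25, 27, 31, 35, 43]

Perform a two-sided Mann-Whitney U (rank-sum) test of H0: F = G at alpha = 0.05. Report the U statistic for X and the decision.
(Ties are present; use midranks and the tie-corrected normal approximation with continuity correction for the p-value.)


Step 1: Combine and sort all 14 observations; assign midranks.
sorted (value, group): (8,X), (10,X), (12,X), (18,X), (19,X), (22,Y), (23,X), (25,Y), (27,X), (27,Y), (29,X), (31,Y), (35,Y), (43,Y)
ranks: 8->1, 10->2, 12->3, 18->4, 19->5, 22->6, 23->7, 25->8, 27->9.5, 27->9.5, 29->11, 31->12, 35->13, 43->14
Step 2: Rank sum for X: R1 = 1 + 2 + 3 + 4 + 5 + 7 + 9.5 + 11 = 42.5.
Step 3: U_X = R1 - n1(n1+1)/2 = 42.5 - 8*9/2 = 42.5 - 36 = 6.5.
       U_Y = n1*n2 - U_X = 48 - 6.5 = 41.5.
Step 4: Ties are present, so use the tie-corrected normal approximation (with continuity correction) for the p-value.
Step 5: p-value = 0.028013; compare to alpha = 0.05. reject H0.

U_X = 6.5, p = 0.028013, reject H0 at alpha = 0.05.


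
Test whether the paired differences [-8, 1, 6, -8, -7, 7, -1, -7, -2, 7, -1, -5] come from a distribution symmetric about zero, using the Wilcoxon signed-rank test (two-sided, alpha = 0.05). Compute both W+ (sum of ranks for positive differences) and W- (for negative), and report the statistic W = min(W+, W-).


Step 1: Drop any zero differences (none here) and take |d_i|.
|d| = [8, 1, 6, 8, 7, 7, 1, 7, 2, 7, 1, 5]
Step 2: Midrank |d_i| (ties get averaged ranks).
ranks: |8|->11.5, |1|->2, |6|->6, |8|->11.5, |7|->8.5, |7|->8.5, |1|->2, |7|->8.5, |2|->4, |7|->8.5, |1|->2, |5|->5
Step 3: Attach original signs; sum ranks with positive sign and with negative sign.
W+ = 2 + 6 + 8.5 + 8.5 = 25
W- = 11.5 + 11.5 + 8.5 + 2 + 8.5 + 4 + 2 + 5 = 53
(Check: W+ + W- = 78 should equal n(n+1)/2 = 78.)
Step 4: Test statistic W = min(W+, W-) = 25.
Step 5: Ties in |d|, so use the tie-corrected normal approximation.
        E[W] = n(n+1)/4 = 12*13/4 = 39.
        Tie groups: |d|=1 (t=3), |d|=7 (t=4), |d|=8 (t=2); sum(t^3 - t) = 90.
        Var[W] = n(n+1)(2n+1)/24 - sum(t^3-t)/48 = 3900/24 - 90/48 = 160.625.
        z = (W - E[W]) / sqrt(Var[W]) = (25 - 39) / 12.6738 = -1.1046.
        Two-sided p = 2*Phi(z) = 0.269315.
Step 6: alpha = 0.05. fail to reject H0.

W+ = 25, W- = 53, W = min = 25, p = 0.269315, fail to reject H0.


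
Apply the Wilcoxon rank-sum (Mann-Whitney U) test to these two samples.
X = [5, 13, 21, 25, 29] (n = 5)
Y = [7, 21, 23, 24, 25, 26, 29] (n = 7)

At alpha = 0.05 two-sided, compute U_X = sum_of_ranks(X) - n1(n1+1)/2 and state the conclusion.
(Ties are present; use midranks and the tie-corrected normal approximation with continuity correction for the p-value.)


Step 1: Combine and sort all 12 observations; assign midranks.
sorted (value, group): (5,X), (7,Y), (13,X), (21,X), (21,Y), (23,Y), (24,Y), (25,X), (25,Y), (26,Y), (29,X), (29,Y)
ranks: 5->1, 7->2, 13->3, 21->4.5, 21->4.5, 23->6, 24->7, 25->8.5, 25->8.5, 26->10, 29->11.5, 29->11.5
Step 2: Rank sum for X: R1 = 1 + 3 + 4.5 + 8.5 + 11.5 = 28.5.
Step 3: U_X = R1 - n1(n1+1)/2 = 28.5 - 5*6/2 = 28.5 - 15 = 13.5.
       U_Y = n1*n2 - U_X = 35 - 13.5 = 21.5.
Step 4: Ties are present, so use the tie-corrected normal approximation (with continuity correction) for the p-value.
Step 5: p-value = 0.567726; compare to alpha = 0.05. fail to reject H0.

U_X = 13.5, p = 0.567726, fail to reject H0 at alpha = 0.05.


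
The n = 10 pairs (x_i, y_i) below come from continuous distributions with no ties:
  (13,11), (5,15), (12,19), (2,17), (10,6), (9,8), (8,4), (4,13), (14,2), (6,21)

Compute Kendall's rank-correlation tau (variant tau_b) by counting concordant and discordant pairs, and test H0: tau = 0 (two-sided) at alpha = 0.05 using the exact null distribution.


Step 1: Enumerate the 45 unordered pairs (i,j) with i<j and classify each by sign(x_j-x_i) * sign(y_j-y_i).
  (1,2):dx=-8,dy=+4->D; (1,3):dx=-1,dy=+8->D; (1,4):dx=-11,dy=+6->D; (1,5):dx=-3,dy=-5->C
  (1,6):dx=-4,dy=-3->C; (1,7):dx=-5,dy=-7->C; (1,8):dx=-9,dy=+2->D; (1,9):dx=+1,dy=-9->D
  (1,10):dx=-7,dy=+10->D; (2,3):dx=+7,dy=+4->C; (2,4):dx=-3,dy=+2->D; (2,5):dx=+5,dy=-9->D
  (2,6):dx=+4,dy=-7->D; (2,7):dx=+3,dy=-11->D; (2,8):dx=-1,dy=-2->C; (2,9):dx=+9,dy=-13->D
  (2,10):dx=+1,dy=+6->C; (3,4):dx=-10,dy=-2->C; (3,5):dx=-2,dy=-13->C; (3,6):dx=-3,dy=-11->C
  (3,7):dx=-4,dy=-15->C; (3,8):dx=-8,dy=-6->C; (3,9):dx=+2,dy=-17->D; (3,10):dx=-6,dy=+2->D
  (4,5):dx=+8,dy=-11->D; (4,6):dx=+7,dy=-9->D; (4,7):dx=+6,dy=-13->D; (4,8):dx=+2,dy=-4->D
  (4,9):dx=+12,dy=-15->D; (4,10):dx=+4,dy=+4->C; (5,6):dx=-1,dy=+2->D; (5,7):dx=-2,dy=-2->C
  (5,8):dx=-6,dy=+7->D; (5,9):dx=+4,dy=-4->D; (5,10):dx=-4,dy=+15->D; (6,7):dx=-1,dy=-4->C
  (6,8):dx=-5,dy=+5->D; (6,9):dx=+5,dy=-6->D; (6,10):dx=-3,dy=+13->D; (7,8):dx=-4,dy=+9->D
  (7,9):dx=+6,dy=-2->D; (7,10):dx=-2,dy=+17->D; (8,9):dx=+10,dy=-11->D; (8,10):dx=+2,dy=+8->C
  (9,10):dx=-8,dy=+19->D
Step 2: C = 15, D = 30, total pairs = 45.
Step 3: tau = (C - D)/(n(n-1)/2) = (15 - 30)/45 = -0.333333.
Step 4: Exact two-sided p-value (enumerate n! = 3628800 permutations of y under H0): p = 0.216373.
Step 5: alpha = 0.05. fail to reject H0.

tau_b = -0.3333 (C=15, D=30), p = 0.216373, fail to reject H0.


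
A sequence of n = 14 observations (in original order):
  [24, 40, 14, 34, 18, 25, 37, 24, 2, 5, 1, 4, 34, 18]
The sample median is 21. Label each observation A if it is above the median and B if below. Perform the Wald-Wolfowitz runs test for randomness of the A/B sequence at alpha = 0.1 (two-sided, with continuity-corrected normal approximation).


Step 1: Compute median = 21; label A = above, B = below.
Labels in order: AABABAAABBBBAB  (n_A = 7, n_B = 7)
Step 2: Count runs R = 8.
Step 3: Under H0 (random ordering), E[R] = 2*n_A*n_B/(n_A+n_B) + 1 = 2*7*7/14 + 1 = 8.0000.
        Var[R] = 2*n_A*n_B*(2*n_A*n_B - n_A - n_B) / ((n_A+n_B)^2 * (n_A+n_B-1)) = 8232/2548 = 3.2308.
        SD[R] = 1.7974.
Step 4: R = E[R], so z = 0 with no continuity correction.
Step 5: Two-sided p-value via normal approximation = 2*(1 - Phi(|z|)) = 1.000000.
Step 6: alpha = 0.1. fail to reject H0.

R = 8, z = 0.0000, p = 1.000000, fail to reject H0.


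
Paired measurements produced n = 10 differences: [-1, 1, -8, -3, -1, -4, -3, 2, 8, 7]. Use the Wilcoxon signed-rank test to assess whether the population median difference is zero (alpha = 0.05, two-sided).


Step 1: Drop any zero differences (none here) and take |d_i|.
|d| = [1, 1, 8, 3, 1, 4, 3, 2, 8, 7]
Step 2: Midrank |d_i| (ties get averaged ranks).
ranks: |1|->2, |1|->2, |8|->9.5, |3|->5.5, |1|->2, |4|->7, |3|->5.5, |2|->4, |8|->9.5, |7|->8
Step 3: Attach original signs; sum ranks with positive sign and with negative sign.
W+ = 2 + 4 + 9.5 + 8 = 23.5
W- = 2 + 9.5 + 5.5 + 2 + 7 + 5.5 = 31.5
(Check: W+ + W- = 55 should equal n(n+1)/2 = 55.)
Step 4: Test statistic W = min(W+, W-) = 23.5.
Step 5: Ties in |d|, so use the tie-corrected normal approximation.
        E[W] = n(n+1)/4 = 10*11/4 = 27.5.
        Tie groups: |d|=1 (t=3), |d|=3 (t=2), |d|=8 (t=2); sum(t^3 - t) = 36.
        Var[W] = n(n+1)(2n+1)/24 - sum(t^3-t)/48 = 2310/24 - 36/48 = 95.5.
        z = (W - E[W]) / sqrt(Var[W]) = (23.5 - 27.5) / 9.7724 = -0.4093.
        Two-sided p = 2*Phi(z) = 0.682308.
Step 6: alpha = 0.05. fail to reject H0.

W+ = 23.5, W- = 31.5, W = min = 23.5, p = 0.682308, fail to reject H0.


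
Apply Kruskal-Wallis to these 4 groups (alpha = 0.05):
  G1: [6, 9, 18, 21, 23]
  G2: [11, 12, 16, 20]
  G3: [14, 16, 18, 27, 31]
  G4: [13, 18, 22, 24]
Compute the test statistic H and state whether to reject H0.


Step 1: Combine all N = 18 observations and assign midranks.
sorted (value, group, rank): (6,G1,1), (9,G1,2), (11,G2,3), (12,G2,4), (13,G4,5), (14,G3,6), (16,G2,7.5), (16,G3,7.5), (18,G1,10), (18,G3,10), (18,G4,10), (20,G2,12), (21,G1,13), (22,G4,14), (23,G1,15), (24,G4,16), (27,G3,17), (31,G3,18)
Step 2: Sum ranks within each group.
R_1 = 41 (n_1 = 5)
R_2 = 26.5 (n_2 = 4)
R_3 = 58.5 (n_3 = 5)
R_4 = 45 (n_4 = 4)
Step 3: H = 12/(N(N+1)) * sum(R_i^2/n_i) - 3(N+1)
     = 12/(18*19) * (41^2/5 + 26.5^2/4 + 58.5^2/5 + 45^2/4) - 3*19
     = 0.035088 * 1702.46 - 57
     = 2.735526.
Step 4: Ties present; correction factor C = 1 - 30/(18^3 - 18) = 0.994840. Corrected H = 2.735526 / 0.994840 = 2.749715.
Step 5: Under H0, H ~ chi^2(3); p-value = 0.431845.
Step 6: alpha = 0.05. fail to reject H0.

H = 2.7497, df = 3, p = 0.431845, fail to reject H0.


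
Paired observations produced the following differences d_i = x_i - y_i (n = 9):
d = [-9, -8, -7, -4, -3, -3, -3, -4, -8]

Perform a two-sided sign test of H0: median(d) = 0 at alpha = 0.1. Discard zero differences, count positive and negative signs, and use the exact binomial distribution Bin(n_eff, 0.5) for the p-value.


Step 1: Discard zero differences. Original n = 9; n_eff = number of nonzero differences = 9.
Nonzero differences (with sign): -9, -8, -7, -4, -3, -3, -3, -4, -8
Step 2: Count signs: positive = 0, negative = 9.
Step 3: Under H0: P(positive) = 0.5, so the number of positives S ~ Bin(9, 0.5).
Step 4: Two-sided exact p-value = sum of Bin(9,0.5) probabilities at or below the observed probability = 0.003906.
Step 5: alpha = 0.1. reject H0.

n_eff = 9, pos = 0, neg = 9, p = 0.003906, reject H0.


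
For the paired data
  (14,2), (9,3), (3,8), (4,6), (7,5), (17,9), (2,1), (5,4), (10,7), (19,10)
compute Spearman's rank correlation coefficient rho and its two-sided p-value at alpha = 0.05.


Step 1: Rank x and y separately (midranks; no ties here).
rank(x): 14->8, 9->6, 3->2, 4->3, 7->5, 17->9, 2->1, 5->4, 10->7, 19->10
rank(y): 2->2, 3->3, 8->8, 6->6, 5->5, 9->9, 1->1, 4->4, 7->7, 10->10
Step 2: d_i = R_x(i) - R_y(i); compute d_i^2.
  (8-2)^2=36, (6-3)^2=9, (2-8)^2=36, (3-6)^2=9, (5-5)^2=0, (9-9)^2=0, (1-1)^2=0, (4-4)^2=0, (7-7)^2=0, (10-10)^2=0
sum(d^2) = 90.
Step 3: rho = 1 - 6*90 / (10*(10^2 - 1)) = 1 - 540/990 = 0.454545.
Step 4: Under H0, t = rho * sqrt((n-2)/(1-rho^2)) = 1.4434 ~ t(8).
Step 5: Two-sided p-value from the t-distribution with 8 df = 0.186905.
Step 6: alpha = 0.05. fail to reject H0.

rho = 0.4545, p = 0.186905, fail to reject H0 at alpha = 0.05.


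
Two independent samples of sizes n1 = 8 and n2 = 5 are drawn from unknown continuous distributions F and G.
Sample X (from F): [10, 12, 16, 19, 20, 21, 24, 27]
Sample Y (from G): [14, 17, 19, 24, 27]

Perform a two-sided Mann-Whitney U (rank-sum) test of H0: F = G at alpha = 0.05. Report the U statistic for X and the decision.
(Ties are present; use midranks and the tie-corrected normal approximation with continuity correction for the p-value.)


Step 1: Combine and sort all 13 observations; assign midranks.
sorted (value, group): (10,X), (12,X), (14,Y), (16,X), (17,Y), (19,X), (19,Y), (20,X), (21,X), (24,X), (24,Y), (27,X), (27,Y)
ranks: 10->1, 12->2, 14->3, 16->4, 17->5, 19->6.5, 19->6.5, 20->8, 21->9, 24->10.5, 24->10.5, 27->12.5, 27->12.5
Step 2: Rank sum for X: R1 = 1 + 2 + 4 + 6.5 + 8 + 9 + 10.5 + 12.5 = 53.5.
Step 3: U_X = R1 - n1(n1+1)/2 = 53.5 - 8*9/2 = 53.5 - 36 = 17.5.
       U_Y = n1*n2 - U_X = 40 - 17.5 = 22.5.
Step 4: Ties are present, so use the tie-corrected normal approximation (with continuity correction) for the p-value.
Step 5: p-value = 0.768770; compare to alpha = 0.05. fail to reject H0.

U_X = 17.5, p = 0.768770, fail to reject H0 at alpha = 0.05.


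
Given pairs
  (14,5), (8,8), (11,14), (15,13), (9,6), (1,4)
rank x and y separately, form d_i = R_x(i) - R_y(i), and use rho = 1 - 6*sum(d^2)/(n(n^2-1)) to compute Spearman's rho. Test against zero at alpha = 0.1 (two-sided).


Step 1: Rank x and y separately (midranks; no ties here).
rank(x): 14->5, 8->2, 11->4, 15->6, 9->3, 1->1
rank(y): 5->2, 8->4, 14->6, 13->5, 6->3, 4->1
Step 2: d_i = R_x(i) - R_y(i); compute d_i^2.
  (5-2)^2=9, (2-4)^2=4, (4-6)^2=4, (6-5)^2=1, (3-3)^2=0, (1-1)^2=0
sum(d^2) = 18.
Step 3: rho = 1 - 6*18 / (6*(6^2 - 1)) = 1 - 108/210 = 0.485714.
Step 4: Under H0, t = rho * sqrt((n-2)/(1-rho^2)) = 1.1113 ~ t(4).
Step 5: Two-sided p-value from the t-distribution with 4 df = 0.328723.
Step 6: alpha = 0.1. fail to reject H0.

rho = 0.4857, p = 0.328723, fail to reject H0 at alpha = 0.1.


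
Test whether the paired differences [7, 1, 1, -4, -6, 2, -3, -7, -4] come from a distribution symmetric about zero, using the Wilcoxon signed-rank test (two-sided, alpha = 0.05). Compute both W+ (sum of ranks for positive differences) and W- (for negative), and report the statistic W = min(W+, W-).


Step 1: Drop any zero differences (none here) and take |d_i|.
|d| = [7, 1, 1, 4, 6, 2, 3, 7, 4]
Step 2: Midrank |d_i| (ties get averaged ranks).
ranks: |7|->8.5, |1|->1.5, |1|->1.5, |4|->5.5, |6|->7, |2|->3, |3|->4, |7|->8.5, |4|->5.5
Step 3: Attach original signs; sum ranks with positive sign and with negative sign.
W+ = 8.5 + 1.5 + 1.5 + 3 = 14.5
W- = 5.5 + 7 + 4 + 8.5 + 5.5 = 30.5
(Check: W+ + W- = 45 should equal n(n+1)/2 = 45.)
Step 4: Test statistic W = min(W+, W-) = 14.5.
Step 5: Ties in |d|, so use the tie-corrected normal approximation.
        E[W] = n(n+1)/4 = 9*10/4 = 22.5.
        Tie groups: |d|=1 (t=2), |d|=4 (t=2), |d|=7 (t=2); sum(t^3 - t) = 18.
        Var[W] = n(n+1)(2n+1)/24 - sum(t^3-t)/48 = 1710/24 - 18/48 = 70.875.
        z = (W - E[W]) / sqrt(Var[W]) = (14.5 - 22.5) / 8.4187 = -0.9503.
        Two-sided p = 2*Phi(z) = 0.341979.
Step 6: alpha = 0.05. fail to reject H0.

W+ = 14.5, W- = 30.5, W = min = 14.5, p = 0.341979, fail to reject H0.


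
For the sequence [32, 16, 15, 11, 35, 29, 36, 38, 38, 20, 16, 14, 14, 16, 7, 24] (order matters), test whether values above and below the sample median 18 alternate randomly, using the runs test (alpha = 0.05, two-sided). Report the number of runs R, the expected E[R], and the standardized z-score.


Step 1: Compute median = 18; label A = above, B = below.
Labels in order: ABBBAAAAAABBBBBA  (n_A = 8, n_B = 8)
Step 2: Count runs R = 5.
Step 3: Under H0 (random ordering), E[R] = 2*n_A*n_B/(n_A+n_B) + 1 = 2*8*8/16 + 1 = 9.0000.
        Var[R] = 2*n_A*n_B*(2*n_A*n_B - n_A - n_B) / ((n_A+n_B)^2 * (n_A+n_B-1)) = 14336/3840 = 3.7333.
        SD[R] = 1.9322.
Step 4: Continuity-corrected z = (R + 0.5 - E[R]) / SD[R] = (5 + 0.5 - 9.0000) / 1.9322 = -1.8114.
Step 5: Two-sided p-value via normal approximation = 2*(1 - Phi(|z|)) = 0.070076.
Step 6: alpha = 0.05. fail to reject H0.

R = 5, z = -1.8114, p = 0.070076, fail to reject H0.


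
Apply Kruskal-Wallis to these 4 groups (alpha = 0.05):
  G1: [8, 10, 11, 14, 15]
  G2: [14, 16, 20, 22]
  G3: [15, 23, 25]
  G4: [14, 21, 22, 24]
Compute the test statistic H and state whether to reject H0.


Step 1: Combine all N = 16 observations and assign midranks.
sorted (value, group, rank): (8,G1,1), (10,G1,2), (11,G1,3), (14,G1,5), (14,G2,5), (14,G4,5), (15,G1,7.5), (15,G3,7.5), (16,G2,9), (20,G2,10), (21,G4,11), (22,G2,12.5), (22,G4,12.5), (23,G3,14), (24,G4,15), (25,G3,16)
Step 2: Sum ranks within each group.
R_1 = 18.5 (n_1 = 5)
R_2 = 36.5 (n_2 = 4)
R_3 = 37.5 (n_3 = 3)
R_4 = 43.5 (n_4 = 4)
Step 3: H = 12/(N(N+1)) * sum(R_i^2/n_i) - 3(N+1)
     = 12/(16*17) * (18.5^2/5 + 36.5^2/4 + 37.5^2/3 + 43.5^2/4) - 3*17
     = 0.044118 * 1343.33 - 51
     = 8.264338.
Step 4: Ties present; correction factor C = 1 - 36/(16^3 - 16) = 0.991176. Corrected H = 8.264338 / 0.991176 = 8.337908.
Step 5: Under H0, H ~ chi^2(3); p-value = 0.039521.
Step 6: alpha = 0.05. reject H0.

H = 8.3379, df = 3, p = 0.039521, reject H0.


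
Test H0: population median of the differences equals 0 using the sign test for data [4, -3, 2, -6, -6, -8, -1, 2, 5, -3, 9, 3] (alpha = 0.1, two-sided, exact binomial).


Step 1: Discard zero differences. Original n = 12; n_eff = number of nonzero differences = 12.
Nonzero differences (with sign): +4, -3, +2, -6, -6, -8, -1, +2, +5, -3, +9, +3
Step 2: Count signs: positive = 6, negative = 6.
Step 3: Under H0: P(positive) = 0.5, so the number of positives S ~ Bin(12, 0.5).
Step 4: Two-sided exact p-value = sum of Bin(12,0.5) probabilities at or below the observed probability = 1.000000.
Step 5: alpha = 0.1. fail to reject H0.

n_eff = 12, pos = 6, neg = 6, p = 1.000000, fail to reject H0.


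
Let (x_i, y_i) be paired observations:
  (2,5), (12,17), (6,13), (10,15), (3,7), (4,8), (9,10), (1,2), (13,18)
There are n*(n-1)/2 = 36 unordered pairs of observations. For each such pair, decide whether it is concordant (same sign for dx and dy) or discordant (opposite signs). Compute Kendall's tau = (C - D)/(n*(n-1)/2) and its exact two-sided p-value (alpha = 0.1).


Step 1: Enumerate the 36 unordered pairs (i,j) with i<j and classify each by sign(x_j-x_i) * sign(y_j-y_i).
  (1,2):dx=+10,dy=+12->C; (1,3):dx=+4,dy=+8->C; (1,4):dx=+8,dy=+10->C; (1,5):dx=+1,dy=+2->C
  (1,6):dx=+2,dy=+3->C; (1,7):dx=+7,dy=+5->C; (1,8):dx=-1,dy=-3->C; (1,9):dx=+11,dy=+13->C
  (2,3):dx=-6,dy=-4->C; (2,4):dx=-2,dy=-2->C; (2,5):dx=-9,dy=-10->C; (2,6):dx=-8,dy=-9->C
  (2,7):dx=-3,dy=-7->C; (2,8):dx=-11,dy=-15->C; (2,9):dx=+1,dy=+1->C; (3,4):dx=+4,dy=+2->C
  (3,5):dx=-3,dy=-6->C; (3,6):dx=-2,dy=-5->C; (3,7):dx=+3,dy=-3->D; (3,8):dx=-5,dy=-11->C
  (3,9):dx=+7,dy=+5->C; (4,5):dx=-7,dy=-8->C; (4,6):dx=-6,dy=-7->C; (4,7):dx=-1,dy=-5->C
  (4,8):dx=-9,dy=-13->C; (4,9):dx=+3,dy=+3->C; (5,6):dx=+1,dy=+1->C; (5,7):dx=+6,dy=+3->C
  (5,8):dx=-2,dy=-5->C; (5,9):dx=+10,dy=+11->C; (6,7):dx=+5,dy=+2->C; (6,8):dx=-3,dy=-6->C
  (6,9):dx=+9,dy=+10->C; (7,8):dx=-8,dy=-8->C; (7,9):dx=+4,dy=+8->C; (8,9):dx=+12,dy=+16->C
Step 2: C = 35, D = 1, total pairs = 36.
Step 3: tau = (C - D)/(n(n-1)/2) = (35 - 1)/36 = 0.944444.
Step 4: Exact two-sided p-value (enumerate n! = 362880 permutations of y under H0): p = 0.000050.
Step 5: alpha = 0.1. reject H0.

tau_b = 0.9444 (C=35, D=1), p = 0.000050, reject H0.


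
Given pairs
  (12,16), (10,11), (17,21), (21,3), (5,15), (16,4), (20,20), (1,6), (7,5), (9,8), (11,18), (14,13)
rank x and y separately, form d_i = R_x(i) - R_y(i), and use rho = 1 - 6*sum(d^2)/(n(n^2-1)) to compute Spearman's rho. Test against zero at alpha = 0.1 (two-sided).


Step 1: Rank x and y separately (midranks; no ties here).
rank(x): 12->7, 10->5, 17->10, 21->12, 5->2, 16->9, 20->11, 1->1, 7->3, 9->4, 11->6, 14->8
rank(y): 16->9, 11->6, 21->12, 3->1, 15->8, 4->2, 20->11, 6->4, 5->3, 8->5, 18->10, 13->7
Step 2: d_i = R_x(i) - R_y(i); compute d_i^2.
  (7-9)^2=4, (5-6)^2=1, (10-12)^2=4, (12-1)^2=121, (2-8)^2=36, (9-2)^2=49, (11-11)^2=0, (1-4)^2=9, (3-3)^2=0, (4-5)^2=1, (6-10)^2=16, (8-7)^2=1
sum(d^2) = 242.
Step 3: rho = 1 - 6*242 / (12*(12^2 - 1)) = 1 - 1452/1716 = 0.153846.
Step 4: Under H0, t = rho * sqrt((n-2)/(1-rho^2)) = 0.4924 ~ t(10).
Step 5: Two-sided p-value from the t-distribution with 10 df = 0.633091.
Step 6: alpha = 0.1. fail to reject H0.

rho = 0.1538, p = 0.633091, fail to reject H0 at alpha = 0.1.


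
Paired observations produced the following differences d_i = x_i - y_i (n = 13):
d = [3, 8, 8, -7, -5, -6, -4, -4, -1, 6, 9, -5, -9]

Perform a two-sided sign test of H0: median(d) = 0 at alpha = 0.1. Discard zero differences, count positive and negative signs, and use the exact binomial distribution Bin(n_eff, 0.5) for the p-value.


Step 1: Discard zero differences. Original n = 13; n_eff = number of nonzero differences = 13.
Nonzero differences (with sign): +3, +8, +8, -7, -5, -6, -4, -4, -1, +6, +9, -5, -9
Step 2: Count signs: positive = 5, negative = 8.
Step 3: Under H0: P(positive) = 0.5, so the number of positives S ~ Bin(13, 0.5).
Step 4: Two-sided exact p-value = sum of Bin(13,0.5) probabilities at or below the observed probability = 0.581055.
Step 5: alpha = 0.1. fail to reject H0.

n_eff = 13, pos = 5, neg = 8, p = 0.581055, fail to reject H0.


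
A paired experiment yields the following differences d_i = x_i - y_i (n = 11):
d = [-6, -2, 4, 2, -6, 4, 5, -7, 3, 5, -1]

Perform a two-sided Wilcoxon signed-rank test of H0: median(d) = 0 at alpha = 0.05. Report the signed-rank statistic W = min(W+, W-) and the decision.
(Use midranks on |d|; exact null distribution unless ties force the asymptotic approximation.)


Step 1: Drop any zero differences (none here) and take |d_i|.
|d| = [6, 2, 4, 2, 6, 4, 5, 7, 3, 5, 1]
Step 2: Midrank |d_i| (ties get averaged ranks).
ranks: |6|->9.5, |2|->2.5, |4|->5.5, |2|->2.5, |6|->9.5, |4|->5.5, |5|->7.5, |7|->11, |3|->4, |5|->7.5, |1|->1
Step 3: Attach original signs; sum ranks with positive sign and with negative sign.
W+ = 5.5 + 2.5 + 5.5 + 7.5 + 4 + 7.5 = 32.5
W- = 9.5 + 2.5 + 9.5 + 11 + 1 = 33.5
(Check: W+ + W- = 66 should equal n(n+1)/2 = 66.)
Step 4: Test statistic W = min(W+, W-) = 32.5.
Step 5: Ties in |d|, so use the tie-corrected normal approximation.
        E[W] = n(n+1)/4 = 11*12/4 = 33.
        Tie groups: |d|=2 (t=2), |d|=4 (t=2), |d|=5 (t=2), |d|=6 (t=2); sum(t^3 - t) = 24.
        Var[W] = n(n+1)(2n+1)/24 - sum(t^3-t)/48 = 3036/24 - 24/48 = 126.
        z = (W - E[W]) / sqrt(Var[W]) = (32.5 - 33) / 11.2250 = -0.0445.
        Two-sided p = 2*Phi(z) = 0.964471.
Step 6: alpha = 0.05. fail to reject H0.

W+ = 32.5, W- = 33.5, W = min = 32.5, p = 0.964471, fail to reject H0.


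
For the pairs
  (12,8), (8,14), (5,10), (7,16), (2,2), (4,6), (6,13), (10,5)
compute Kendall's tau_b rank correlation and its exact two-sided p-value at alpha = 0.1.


Step 1: Enumerate the 28 unordered pairs (i,j) with i<j and classify each by sign(x_j-x_i) * sign(y_j-y_i).
  (1,2):dx=-4,dy=+6->D; (1,3):dx=-7,dy=+2->D; (1,4):dx=-5,dy=+8->D; (1,5):dx=-10,dy=-6->C
  (1,6):dx=-8,dy=-2->C; (1,7):dx=-6,dy=+5->D; (1,8):dx=-2,dy=-3->C; (2,3):dx=-3,dy=-4->C
  (2,4):dx=-1,dy=+2->D; (2,5):dx=-6,dy=-12->C; (2,6):dx=-4,dy=-8->C; (2,7):dx=-2,dy=-1->C
  (2,8):dx=+2,dy=-9->D; (3,4):dx=+2,dy=+6->C; (3,5):dx=-3,dy=-8->C; (3,6):dx=-1,dy=-4->C
  (3,7):dx=+1,dy=+3->C; (3,8):dx=+5,dy=-5->D; (4,5):dx=-5,dy=-14->C; (4,6):dx=-3,dy=-10->C
  (4,7):dx=-1,dy=-3->C; (4,8):dx=+3,dy=-11->D; (5,6):dx=+2,dy=+4->C; (5,7):dx=+4,dy=+11->C
  (5,8):dx=+8,dy=+3->C; (6,7):dx=+2,dy=+7->C; (6,8):dx=+6,dy=-1->D; (7,8):dx=+4,dy=-8->D
Step 2: C = 18, D = 10, total pairs = 28.
Step 3: tau = (C - D)/(n(n-1)/2) = (18 - 10)/28 = 0.285714.
Step 4: Exact two-sided p-value (enumerate n! = 40320 permutations of y under H0): p = 0.398760.
Step 5: alpha = 0.1. fail to reject H0.

tau_b = 0.2857 (C=18, D=10), p = 0.398760, fail to reject H0.


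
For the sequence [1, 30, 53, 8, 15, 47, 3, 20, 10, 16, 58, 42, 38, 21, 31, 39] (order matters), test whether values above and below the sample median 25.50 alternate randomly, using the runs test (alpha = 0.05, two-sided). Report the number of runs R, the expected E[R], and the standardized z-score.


Step 1: Compute median = 25.50; label A = above, B = below.
Labels in order: BAABBABBBBAAABAA  (n_A = 8, n_B = 8)
Step 2: Count runs R = 8.
Step 3: Under H0 (random ordering), E[R] = 2*n_A*n_B/(n_A+n_B) + 1 = 2*8*8/16 + 1 = 9.0000.
        Var[R] = 2*n_A*n_B*(2*n_A*n_B - n_A - n_B) / ((n_A+n_B)^2 * (n_A+n_B-1)) = 14336/3840 = 3.7333.
        SD[R] = 1.9322.
Step 4: Continuity-corrected z = (R + 0.5 - E[R]) / SD[R] = (8 + 0.5 - 9.0000) / 1.9322 = -0.2588.
Step 5: Two-sided p-value via normal approximation = 2*(1 - Phi(|z|)) = 0.795809.
Step 6: alpha = 0.05. fail to reject H0.

R = 8, z = -0.2588, p = 0.795809, fail to reject H0.


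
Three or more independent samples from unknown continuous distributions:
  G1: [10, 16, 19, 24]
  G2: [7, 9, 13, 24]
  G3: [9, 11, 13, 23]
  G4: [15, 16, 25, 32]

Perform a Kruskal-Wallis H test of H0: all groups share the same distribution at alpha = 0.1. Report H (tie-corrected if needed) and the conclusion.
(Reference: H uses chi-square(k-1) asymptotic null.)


Step 1: Combine all N = 16 observations and assign midranks.
sorted (value, group, rank): (7,G2,1), (9,G2,2.5), (9,G3,2.5), (10,G1,4), (11,G3,5), (13,G2,6.5), (13,G3,6.5), (15,G4,8), (16,G1,9.5), (16,G4,9.5), (19,G1,11), (23,G3,12), (24,G1,13.5), (24,G2,13.5), (25,G4,15), (32,G4,16)
Step 2: Sum ranks within each group.
R_1 = 38 (n_1 = 4)
R_2 = 23.5 (n_2 = 4)
R_3 = 26 (n_3 = 4)
R_4 = 48.5 (n_4 = 4)
Step 3: H = 12/(N(N+1)) * sum(R_i^2/n_i) - 3(N+1)
     = 12/(16*17) * (38^2/4 + 23.5^2/4 + 26^2/4 + 48.5^2/4) - 3*17
     = 0.044118 * 1256.12 - 51
     = 4.417279.
Step 4: Ties present; correction factor C = 1 - 24/(16^3 - 16) = 0.994118. Corrected H = 4.417279 / 0.994118 = 4.443417.
Step 5: Under H0, H ~ chi^2(3); p-value = 0.217393.
Step 6: alpha = 0.1. fail to reject H0.

H = 4.4434, df = 3, p = 0.217393, fail to reject H0.


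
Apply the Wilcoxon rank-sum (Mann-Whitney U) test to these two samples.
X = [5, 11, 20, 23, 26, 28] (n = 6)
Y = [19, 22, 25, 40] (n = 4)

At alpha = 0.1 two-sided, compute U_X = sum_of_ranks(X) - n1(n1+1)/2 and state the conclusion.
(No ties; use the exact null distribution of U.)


Step 1: Combine and sort all 10 observations; assign midranks.
sorted (value, group): (5,X), (11,X), (19,Y), (20,X), (22,Y), (23,X), (25,Y), (26,X), (28,X), (40,Y)
ranks: 5->1, 11->2, 19->3, 20->4, 22->5, 23->6, 25->7, 26->8, 28->9, 40->10
Step 2: Rank sum for X: R1 = 1 + 2 + 4 + 6 + 8 + 9 = 30.
Step 3: U_X = R1 - n1(n1+1)/2 = 30 - 6*7/2 = 30 - 21 = 9.
       U_Y = n1*n2 - U_X = 24 - 9 = 15.
Step 4: No ties, so the exact null distribution of U (based on enumerating the C(10,6) = 210 equally likely rank assignments) gives the two-sided p-value.
Step 5: p-value = 0.609524; compare to alpha = 0.1. fail to reject H0.

U_X = 9, p = 0.609524, fail to reject H0 at alpha = 0.1.


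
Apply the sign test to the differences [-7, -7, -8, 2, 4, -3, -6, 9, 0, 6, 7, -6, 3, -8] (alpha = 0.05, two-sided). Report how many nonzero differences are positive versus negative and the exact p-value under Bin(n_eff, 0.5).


Step 1: Discard zero differences. Original n = 14; n_eff = number of nonzero differences = 13.
Nonzero differences (with sign): -7, -7, -8, +2, +4, -3, -6, +9, +6, +7, -6, +3, -8
Step 2: Count signs: positive = 6, negative = 7.
Step 3: Under H0: P(positive) = 0.5, so the number of positives S ~ Bin(13, 0.5).
Step 4: Two-sided exact p-value = sum of Bin(13,0.5) probabilities at or below the observed probability = 1.000000.
Step 5: alpha = 0.05. fail to reject H0.

n_eff = 13, pos = 6, neg = 7, p = 1.000000, fail to reject H0.


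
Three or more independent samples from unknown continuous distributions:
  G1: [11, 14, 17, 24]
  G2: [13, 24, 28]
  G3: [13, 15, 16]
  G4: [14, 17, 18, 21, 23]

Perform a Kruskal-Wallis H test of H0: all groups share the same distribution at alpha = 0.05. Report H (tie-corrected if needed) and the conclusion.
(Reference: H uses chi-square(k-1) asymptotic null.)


Step 1: Combine all N = 15 observations and assign midranks.
sorted (value, group, rank): (11,G1,1), (13,G2,2.5), (13,G3,2.5), (14,G1,4.5), (14,G4,4.5), (15,G3,6), (16,G3,7), (17,G1,8.5), (17,G4,8.5), (18,G4,10), (21,G4,11), (23,G4,12), (24,G1,13.5), (24,G2,13.5), (28,G2,15)
Step 2: Sum ranks within each group.
R_1 = 27.5 (n_1 = 4)
R_2 = 31 (n_2 = 3)
R_3 = 15.5 (n_3 = 3)
R_4 = 46 (n_4 = 5)
Step 3: H = 12/(N(N+1)) * sum(R_i^2/n_i) - 3(N+1)
     = 12/(15*16) * (27.5^2/4 + 31^2/3 + 15.5^2/3 + 46^2/5) - 3*16
     = 0.050000 * 1012.68 - 48
     = 2.633958.
Step 4: Ties present; correction factor C = 1 - 24/(15^3 - 15) = 0.992857. Corrected H = 2.633958 / 0.992857 = 2.652908.
Step 5: Under H0, H ~ chi^2(3); p-value = 0.448290.
Step 6: alpha = 0.05. fail to reject H0.

H = 2.6529, df = 3, p = 0.448290, fail to reject H0.


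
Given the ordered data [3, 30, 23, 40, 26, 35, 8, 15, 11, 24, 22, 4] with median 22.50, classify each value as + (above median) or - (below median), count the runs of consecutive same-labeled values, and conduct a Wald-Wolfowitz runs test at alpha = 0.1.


Step 1: Compute median = 22.50; label A = above, B = below.
Labels in order: BAAAAABBBABB  (n_A = 6, n_B = 6)
Step 2: Count runs R = 5.
Step 3: Under H0 (random ordering), E[R] = 2*n_A*n_B/(n_A+n_B) + 1 = 2*6*6/12 + 1 = 7.0000.
        Var[R] = 2*n_A*n_B*(2*n_A*n_B - n_A - n_B) / ((n_A+n_B)^2 * (n_A+n_B-1)) = 4320/1584 = 2.7273.
        SD[R] = 1.6514.
Step 4: Continuity-corrected z = (R + 0.5 - E[R]) / SD[R] = (5 + 0.5 - 7.0000) / 1.6514 = -0.9083.
Step 5: Two-sided p-value via normal approximation = 2*(1 - Phi(|z|)) = 0.363722.
Step 6: alpha = 0.1. fail to reject H0.

R = 5, z = -0.9083, p = 0.363722, fail to reject H0.


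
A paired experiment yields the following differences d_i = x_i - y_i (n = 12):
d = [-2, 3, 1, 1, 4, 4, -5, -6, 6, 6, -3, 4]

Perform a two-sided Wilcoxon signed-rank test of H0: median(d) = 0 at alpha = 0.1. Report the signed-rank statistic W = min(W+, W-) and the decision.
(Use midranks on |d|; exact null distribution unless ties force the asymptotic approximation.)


Step 1: Drop any zero differences (none here) and take |d_i|.
|d| = [2, 3, 1, 1, 4, 4, 5, 6, 6, 6, 3, 4]
Step 2: Midrank |d_i| (ties get averaged ranks).
ranks: |2|->3, |3|->4.5, |1|->1.5, |1|->1.5, |4|->7, |4|->7, |5|->9, |6|->11, |6|->11, |6|->11, |3|->4.5, |4|->7
Step 3: Attach original signs; sum ranks with positive sign and with negative sign.
W+ = 4.5 + 1.5 + 1.5 + 7 + 7 + 11 + 11 + 7 = 50.5
W- = 3 + 9 + 11 + 4.5 = 27.5
(Check: W+ + W- = 78 should equal n(n+1)/2 = 78.)
Step 4: Test statistic W = min(W+, W-) = 27.5.
Step 5: Ties in |d|, so use the tie-corrected normal approximation.
        E[W] = n(n+1)/4 = 12*13/4 = 39.
        Tie groups: |d|=1 (t=2), |d|=3 (t=2), |d|=4 (t=3), |d|=6 (t=3); sum(t^3 - t) = 60.
        Var[W] = n(n+1)(2n+1)/24 - sum(t^3-t)/48 = 3900/24 - 60/48 = 161.25.
        z = (W - E[W]) / sqrt(Var[W]) = (27.5 - 39) / 12.6984 = -0.9056.
        Two-sided p = 2*Phi(z) = 0.365135.
Step 6: alpha = 0.1. fail to reject H0.

W+ = 50.5, W- = 27.5, W = min = 27.5, p = 0.365135, fail to reject H0.


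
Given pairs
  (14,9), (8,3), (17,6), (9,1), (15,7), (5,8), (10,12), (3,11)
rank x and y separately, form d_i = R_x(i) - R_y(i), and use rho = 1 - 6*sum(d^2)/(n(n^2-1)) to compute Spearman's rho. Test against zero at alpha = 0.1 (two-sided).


Step 1: Rank x and y separately (midranks; no ties here).
rank(x): 14->6, 8->3, 17->8, 9->4, 15->7, 5->2, 10->5, 3->1
rank(y): 9->6, 3->2, 6->3, 1->1, 7->4, 8->5, 12->8, 11->7
Step 2: d_i = R_x(i) - R_y(i); compute d_i^2.
  (6-6)^2=0, (3-2)^2=1, (8-3)^2=25, (4-1)^2=9, (7-4)^2=9, (2-5)^2=9, (5-8)^2=9, (1-7)^2=36
sum(d^2) = 98.
Step 3: rho = 1 - 6*98 / (8*(8^2 - 1)) = 1 - 588/504 = -0.166667.
Step 4: Under H0, t = rho * sqrt((n-2)/(1-rho^2)) = -0.4140 ~ t(6).
Step 5: Two-sided p-value from the t-distribution with 6 df = 0.693239.
Step 6: alpha = 0.1. fail to reject H0.

rho = -0.1667, p = 0.693239, fail to reject H0 at alpha = 0.1.


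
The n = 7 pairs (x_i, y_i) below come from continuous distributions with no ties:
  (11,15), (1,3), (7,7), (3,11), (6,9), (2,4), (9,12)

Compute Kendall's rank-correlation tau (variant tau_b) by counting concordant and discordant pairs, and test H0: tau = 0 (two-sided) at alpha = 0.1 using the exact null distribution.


Step 1: Enumerate the 21 unordered pairs (i,j) with i<j and classify each by sign(x_j-x_i) * sign(y_j-y_i).
  (1,2):dx=-10,dy=-12->C; (1,3):dx=-4,dy=-8->C; (1,4):dx=-8,dy=-4->C; (1,5):dx=-5,dy=-6->C
  (1,6):dx=-9,dy=-11->C; (1,7):dx=-2,dy=-3->C; (2,3):dx=+6,dy=+4->C; (2,4):dx=+2,dy=+8->C
  (2,5):dx=+5,dy=+6->C; (2,6):dx=+1,dy=+1->C; (2,7):dx=+8,dy=+9->C; (3,4):dx=-4,dy=+4->D
  (3,5):dx=-1,dy=+2->D; (3,6):dx=-5,dy=-3->C; (3,7):dx=+2,dy=+5->C; (4,5):dx=+3,dy=-2->D
  (4,6):dx=-1,dy=-7->C; (4,7):dx=+6,dy=+1->C; (5,6):dx=-4,dy=-5->C; (5,7):dx=+3,dy=+3->C
  (6,7):dx=+7,dy=+8->C
Step 2: C = 18, D = 3, total pairs = 21.
Step 3: tau = (C - D)/(n(n-1)/2) = (18 - 3)/21 = 0.714286.
Step 4: Exact two-sided p-value (enumerate n! = 5040 permutations of y under H0): p = 0.030159.
Step 5: alpha = 0.1. reject H0.

tau_b = 0.7143 (C=18, D=3), p = 0.030159, reject H0.


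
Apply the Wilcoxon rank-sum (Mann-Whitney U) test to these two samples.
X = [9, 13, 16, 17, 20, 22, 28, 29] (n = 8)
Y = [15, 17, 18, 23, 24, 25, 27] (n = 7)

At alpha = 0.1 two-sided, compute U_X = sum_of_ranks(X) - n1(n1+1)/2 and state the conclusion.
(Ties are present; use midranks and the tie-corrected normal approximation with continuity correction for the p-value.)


Step 1: Combine and sort all 15 observations; assign midranks.
sorted (value, group): (9,X), (13,X), (15,Y), (16,X), (17,X), (17,Y), (18,Y), (20,X), (22,X), (23,Y), (24,Y), (25,Y), (27,Y), (28,X), (29,X)
ranks: 9->1, 13->2, 15->3, 16->4, 17->5.5, 17->5.5, 18->7, 20->8, 22->9, 23->10, 24->11, 25->12, 27->13, 28->14, 29->15
Step 2: Rank sum for X: R1 = 1 + 2 + 4 + 5.5 + 8 + 9 + 14 + 15 = 58.5.
Step 3: U_X = R1 - n1(n1+1)/2 = 58.5 - 8*9/2 = 58.5 - 36 = 22.5.
       U_Y = n1*n2 - U_X = 56 - 22.5 = 33.5.
Step 4: Ties are present, so use the tie-corrected normal approximation (with continuity correction) for the p-value.
Step 5: p-value = 0.562485; compare to alpha = 0.1. fail to reject H0.

U_X = 22.5, p = 0.562485, fail to reject H0 at alpha = 0.1.


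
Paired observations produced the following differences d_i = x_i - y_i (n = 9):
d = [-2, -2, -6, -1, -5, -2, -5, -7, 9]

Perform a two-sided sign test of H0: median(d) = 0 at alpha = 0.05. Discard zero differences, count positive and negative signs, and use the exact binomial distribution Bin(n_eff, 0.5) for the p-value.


Step 1: Discard zero differences. Original n = 9; n_eff = number of nonzero differences = 9.
Nonzero differences (with sign): -2, -2, -6, -1, -5, -2, -5, -7, +9
Step 2: Count signs: positive = 1, negative = 8.
Step 3: Under H0: P(positive) = 0.5, so the number of positives S ~ Bin(9, 0.5).
Step 4: Two-sided exact p-value = sum of Bin(9,0.5) probabilities at or below the observed probability = 0.039062.
Step 5: alpha = 0.05. reject H0.

n_eff = 9, pos = 1, neg = 8, p = 0.039062, reject H0.


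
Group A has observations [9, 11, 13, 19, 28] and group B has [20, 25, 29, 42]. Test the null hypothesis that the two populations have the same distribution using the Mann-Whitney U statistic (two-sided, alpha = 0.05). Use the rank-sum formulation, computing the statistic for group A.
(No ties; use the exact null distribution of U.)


Step 1: Combine and sort all 9 observations; assign midranks.
sorted (value, group): (9,X), (11,X), (13,X), (19,X), (20,Y), (25,Y), (28,X), (29,Y), (42,Y)
ranks: 9->1, 11->2, 13->3, 19->4, 20->5, 25->6, 28->7, 29->8, 42->9
Step 2: Rank sum for X: R1 = 1 + 2 + 3 + 4 + 7 = 17.
Step 3: U_X = R1 - n1(n1+1)/2 = 17 - 5*6/2 = 17 - 15 = 2.
       U_Y = n1*n2 - U_X = 20 - 2 = 18.
Step 4: No ties, so the exact null distribution of U (based on enumerating the C(9,5) = 126 equally likely rank assignments) gives the two-sided p-value.
Step 5: p-value = 0.063492; compare to alpha = 0.05. fail to reject H0.

U_X = 2, p = 0.063492, fail to reject H0 at alpha = 0.05.


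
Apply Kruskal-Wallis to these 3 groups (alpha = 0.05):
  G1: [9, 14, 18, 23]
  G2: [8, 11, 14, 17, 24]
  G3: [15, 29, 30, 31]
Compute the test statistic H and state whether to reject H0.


Step 1: Combine all N = 13 observations and assign midranks.
sorted (value, group, rank): (8,G2,1), (9,G1,2), (11,G2,3), (14,G1,4.5), (14,G2,4.5), (15,G3,6), (17,G2,7), (18,G1,8), (23,G1,9), (24,G2,10), (29,G3,11), (30,G3,12), (31,G3,13)
Step 2: Sum ranks within each group.
R_1 = 23.5 (n_1 = 4)
R_2 = 25.5 (n_2 = 5)
R_3 = 42 (n_3 = 4)
Step 3: H = 12/(N(N+1)) * sum(R_i^2/n_i) - 3(N+1)
     = 12/(13*14) * (23.5^2/4 + 25.5^2/5 + 42^2/4) - 3*14
     = 0.065934 * 709.112 - 42
     = 4.754670.
Step 4: Ties present; correction factor C = 1 - 6/(13^3 - 13) = 0.997253. Corrected H = 4.754670 / 0.997253 = 4.767769.
Step 5: Under H0, H ~ chi^2(2); p-value = 0.092192.
Step 6: alpha = 0.05. fail to reject H0.

H = 4.7678, df = 2, p = 0.092192, fail to reject H0.


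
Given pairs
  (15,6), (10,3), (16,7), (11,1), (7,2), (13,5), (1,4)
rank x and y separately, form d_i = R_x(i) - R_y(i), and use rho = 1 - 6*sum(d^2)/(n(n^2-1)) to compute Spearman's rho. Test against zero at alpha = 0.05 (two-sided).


Step 1: Rank x and y separately (midranks; no ties here).
rank(x): 15->6, 10->3, 16->7, 11->4, 7->2, 13->5, 1->1
rank(y): 6->6, 3->3, 7->7, 1->1, 2->2, 5->5, 4->4
Step 2: d_i = R_x(i) - R_y(i); compute d_i^2.
  (6-6)^2=0, (3-3)^2=0, (7-7)^2=0, (4-1)^2=9, (2-2)^2=0, (5-5)^2=0, (1-4)^2=9
sum(d^2) = 18.
Step 3: rho = 1 - 6*18 / (7*(7^2 - 1)) = 1 - 108/336 = 0.678571.
Step 4: Under H0, t = rho * sqrt((n-2)/(1-rho^2)) = 2.0657 ~ t(5).
Step 5: Two-sided p-value from the t-distribution with 5 df = 0.093750.
Step 6: alpha = 0.05. fail to reject H0.

rho = 0.6786, p = 0.093750, fail to reject H0 at alpha = 0.05.


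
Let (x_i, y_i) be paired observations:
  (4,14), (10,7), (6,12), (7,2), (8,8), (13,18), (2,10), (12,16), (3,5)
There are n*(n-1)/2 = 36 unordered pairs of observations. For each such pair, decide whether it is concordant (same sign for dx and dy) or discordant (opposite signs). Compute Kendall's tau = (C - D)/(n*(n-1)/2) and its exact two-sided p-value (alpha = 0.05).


Step 1: Enumerate the 36 unordered pairs (i,j) with i<j and classify each by sign(x_j-x_i) * sign(y_j-y_i).
  (1,2):dx=+6,dy=-7->D; (1,3):dx=+2,dy=-2->D; (1,4):dx=+3,dy=-12->D; (1,5):dx=+4,dy=-6->D
  (1,6):dx=+9,dy=+4->C; (1,7):dx=-2,dy=-4->C; (1,8):dx=+8,dy=+2->C; (1,9):dx=-1,dy=-9->C
  (2,3):dx=-4,dy=+5->D; (2,4):dx=-3,dy=-5->C; (2,5):dx=-2,dy=+1->D; (2,6):dx=+3,dy=+11->C
  (2,7):dx=-8,dy=+3->D; (2,8):dx=+2,dy=+9->C; (2,9):dx=-7,dy=-2->C; (3,4):dx=+1,dy=-10->D
  (3,5):dx=+2,dy=-4->D; (3,6):dx=+7,dy=+6->C; (3,7):dx=-4,dy=-2->C; (3,8):dx=+6,dy=+4->C
  (3,9):dx=-3,dy=-7->C; (4,5):dx=+1,dy=+6->C; (4,6):dx=+6,dy=+16->C; (4,7):dx=-5,dy=+8->D
  (4,8):dx=+5,dy=+14->C; (4,9):dx=-4,dy=+3->D; (5,6):dx=+5,dy=+10->C; (5,7):dx=-6,dy=+2->D
  (5,8):dx=+4,dy=+8->C; (5,9):dx=-5,dy=-3->C; (6,7):dx=-11,dy=-8->C; (6,8):dx=-1,dy=-2->C
  (6,9):dx=-10,dy=-13->C; (7,8):dx=+10,dy=+6->C; (7,9):dx=+1,dy=-5->D; (8,9):dx=-9,dy=-11->C
Step 2: C = 23, D = 13, total pairs = 36.
Step 3: tau = (C - D)/(n(n-1)/2) = (23 - 13)/36 = 0.277778.
Step 4: Exact two-sided p-value (enumerate n! = 362880 permutations of y under H0): p = 0.358488.
Step 5: alpha = 0.05. fail to reject H0.

tau_b = 0.2778 (C=23, D=13), p = 0.358488, fail to reject H0.


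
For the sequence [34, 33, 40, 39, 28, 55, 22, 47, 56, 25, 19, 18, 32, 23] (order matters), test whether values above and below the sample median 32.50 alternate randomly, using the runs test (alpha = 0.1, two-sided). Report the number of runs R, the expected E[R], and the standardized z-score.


Step 1: Compute median = 32.50; label A = above, B = below.
Labels in order: AAAABABAABBBBB  (n_A = 7, n_B = 7)
Step 2: Count runs R = 6.
Step 3: Under H0 (random ordering), E[R] = 2*n_A*n_B/(n_A+n_B) + 1 = 2*7*7/14 + 1 = 8.0000.
        Var[R] = 2*n_A*n_B*(2*n_A*n_B - n_A - n_B) / ((n_A+n_B)^2 * (n_A+n_B-1)) = 8232/2548 = 3.2308.
        SD[R] = 1.7974.
Step 4: Continuity-corrected z = (R + 0.5 - E[R]) / SD[R] = (6 + 0.5 - 8.0000) / 1.7974 = -0.8345.
Step 5: Two-sided p-value via normal approximation = 2*(1 - Phi(|z|)) = 0.403986.
Step 6: alpha = 0.1. fail to reject H0.

R = 6, z = -0.8345, p = 0.403986, fail to reject H0.


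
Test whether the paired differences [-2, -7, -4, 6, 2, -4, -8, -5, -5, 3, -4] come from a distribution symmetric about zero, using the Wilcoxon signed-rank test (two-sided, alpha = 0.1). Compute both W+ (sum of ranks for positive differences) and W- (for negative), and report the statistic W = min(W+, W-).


Step 1: Drop any zero differences (none here) and take |d_i|.
|d| = [2, 7, 4, 6, 2, 4, 8, 5, 5, 3, 4]
Step 2: Midrank |d_i| (ties get averaged ranks).
ranks: |2|->1.5, |7|->10, |4|->5, |6|->9, |2|->1.5, |4|->5, |8|->11, |5|->7.5, |5|->7.5, |3|->3, |4|->5
Step 3: Attach original signs; sum ranks with positive sign and with negative sign.
W+ = 9 + 1.5 + 3 = 13.5
W- = 1.5 + 10 + 5 + 5 + 11 + 7.5 + 7.5 + 5 = 52.5
(Check: W+ + W- = 66 should equal n(n+1)/2 = 66.)
Step 4: Test statistic W = min(W+, W-) = 13.5.
Step 5: Ties in |d|, so use the tie-corrected normal approximation.
        E[W] = n(n+1)/4 = 11*12/4 = 33.
        Tie groups: |d|=2 (t=2), |d|=4 (t=3), |d|=5 (t=2); sum(t^3 - t) = 36.
        Var[W] = n(n+1)(2n+1)/24 - sum(t^3-t)/48 = 3036/24 - 36/48 = 125.75.
        z = (W - E[W]) / sqrt(Var[W]) = (13.5 - 33) / 11.2138 = -1.7389.
        Two-sided p = 2*Phi(z) = 0.082048.
Step 6: alpha = 0.1. reject H0.

W+ = 13.5, W- = 52.5, W = min = 13.5, p = 0.082048, reject H0.
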